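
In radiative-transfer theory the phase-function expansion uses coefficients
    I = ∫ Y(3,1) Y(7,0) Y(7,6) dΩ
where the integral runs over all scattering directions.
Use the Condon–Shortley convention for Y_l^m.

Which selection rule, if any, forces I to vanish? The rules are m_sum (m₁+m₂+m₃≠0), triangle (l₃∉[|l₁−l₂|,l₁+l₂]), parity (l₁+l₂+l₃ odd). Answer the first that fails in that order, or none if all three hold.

m_sum

Σmᵢ = 7  ✗
l₃∈[|l₁−l₂|,l₁+l₂]=[4,10], have l₃=7
Σlᵢ = 17 ⇒ odd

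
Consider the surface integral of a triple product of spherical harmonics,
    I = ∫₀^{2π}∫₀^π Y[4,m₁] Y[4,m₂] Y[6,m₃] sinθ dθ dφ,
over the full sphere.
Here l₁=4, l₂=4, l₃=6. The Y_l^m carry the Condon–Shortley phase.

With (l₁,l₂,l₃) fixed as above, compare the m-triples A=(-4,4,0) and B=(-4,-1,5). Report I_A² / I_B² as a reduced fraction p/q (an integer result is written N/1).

2/99

Shared (l₁,l₂,l₃)=(4,4,6): N and (l;000)² cancel in I_A²/I_B².
A: Δ = 2!·6!·6!/15! = 1/1261260; Racah Σ t=2..2: t=2:+1/1036800 = 1/1036800; ⇒ 3j(4 4 6; -4 4 0)² = 4/6435, sgn +1
B: Δ = 2!·6!·6!/15! = 1/1261260; Racah Σ t=2..2: t=2:+1/172800 = 1/172800; ⇒ 3j(4 4 6; -4 -1 5)² = 2/65, sgn -1
I_A²/I_B² = (4/6435)/(2/65) = 2/99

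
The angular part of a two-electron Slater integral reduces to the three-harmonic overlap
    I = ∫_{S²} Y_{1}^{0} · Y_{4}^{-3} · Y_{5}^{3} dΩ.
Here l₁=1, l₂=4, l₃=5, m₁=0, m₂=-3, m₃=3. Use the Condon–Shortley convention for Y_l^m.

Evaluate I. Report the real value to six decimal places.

m-sum 0 ✓  L=10 even ✓  3≤5≤5 ✓
Π(2lᵢ+1) = 3×9×11 = 297
triangle coeff Δ(1,4,5) = 1/495
Σ_t [0,0]: t=0:+1/576 = 1/576
(3j)²=5/99 [(1 4 5; 0 0 0)], sign=-1
Σ_t [0,0]: t=0:+1/5040 = 1/5040
(3j)²=16/495 [(1 4 5; 0 -3 3)], sign=+1
⇒ 4πI² = 16/33
I = (-1)√(16/33/(4π)) = -0.19642560

-0.196426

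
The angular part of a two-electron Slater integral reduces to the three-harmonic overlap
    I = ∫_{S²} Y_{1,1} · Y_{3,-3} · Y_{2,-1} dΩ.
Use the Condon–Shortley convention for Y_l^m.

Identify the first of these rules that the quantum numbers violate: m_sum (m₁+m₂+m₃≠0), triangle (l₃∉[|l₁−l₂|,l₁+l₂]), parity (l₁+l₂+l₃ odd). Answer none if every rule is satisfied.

azimuthal sum: 1 − 3 − 1 = -3  ✗
2 ≤ 2 ≤ 4 (triangle on l)
L = 1 + 3 + 2 = 6 (even)

m_sum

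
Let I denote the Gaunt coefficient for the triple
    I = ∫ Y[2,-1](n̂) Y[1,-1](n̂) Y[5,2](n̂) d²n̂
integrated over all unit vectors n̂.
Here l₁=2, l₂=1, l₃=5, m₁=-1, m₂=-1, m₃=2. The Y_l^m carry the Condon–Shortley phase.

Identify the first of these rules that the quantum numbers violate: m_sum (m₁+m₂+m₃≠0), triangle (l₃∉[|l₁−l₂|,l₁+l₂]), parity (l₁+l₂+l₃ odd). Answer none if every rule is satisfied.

triangle

Σmᵢ = 0  ✓
l₃∈[|l₁−l₂|,l₁+l₂]=[1,3], have l₃=5  ✗
Σlᵢ = 8 ⇒ even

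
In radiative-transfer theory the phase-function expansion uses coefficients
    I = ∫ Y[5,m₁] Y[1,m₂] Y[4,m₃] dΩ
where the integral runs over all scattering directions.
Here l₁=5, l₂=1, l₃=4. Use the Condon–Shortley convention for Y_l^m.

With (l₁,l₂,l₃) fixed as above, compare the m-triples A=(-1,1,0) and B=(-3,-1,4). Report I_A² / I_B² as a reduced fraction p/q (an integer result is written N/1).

15/1

Shared (l₁,l₂,l₃)=(5,1,4): N and (l;000)² cancel in I_A²/I_B².
A: Δ = 2!·8!·0!/11! = 1/495; Racah Σ t=2..2: t=2:+1/1152 = 1/1152; ⇒ 3j(5 1 4; -1 1 0)² = 1/33, sgn +1
B: Δ = 2!·8!·0!/11! = 1/495; Racah Σ t=0..0: t=0:+1/80640 = 1/80640; ⇒ 3j(5 1 4; -3 -1 4)² = 1/495, sgn +1
I_A²/I_B² = (1/33)/(1/495) = 15/1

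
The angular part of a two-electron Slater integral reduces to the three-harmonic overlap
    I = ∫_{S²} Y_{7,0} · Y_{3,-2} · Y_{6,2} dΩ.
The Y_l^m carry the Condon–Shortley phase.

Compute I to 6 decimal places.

Checks pass: Σm=0; 16 even; l₃=6∈[4,10].
(2·7+1)(2·3+1)(2·6+1) = 1365
Δ: 4! 10! 2! / 17! → 1/2042040
sum: t=1:−1/207360 t=2:+1/57600 t=3:−1/207360 = 1/129600
3j²(7 3 6; 0 0 0) = Δ·Π!·Σ² = 168/12155  (sign +1)
sum: t=0:+1/725760 t=1:−1/207360 = -1/290304
3j²(7 3 6; 0 -2 2) = Δ·Π!·Σ² = 125/7293  (sign -1)
combine: 4πI² = 1365·168/12155·125/7293 = 147000/454597
take √, sign -1: I = -0.16041333

-0.160413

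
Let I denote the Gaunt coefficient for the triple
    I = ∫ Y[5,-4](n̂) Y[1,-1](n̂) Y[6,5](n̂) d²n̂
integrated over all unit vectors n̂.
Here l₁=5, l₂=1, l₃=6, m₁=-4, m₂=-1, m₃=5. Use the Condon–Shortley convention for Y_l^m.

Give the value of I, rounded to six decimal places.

-0.303018

Checks pass: Σm=0; 12 even; l₃=6∈[4,6].
(2·5+1)(2·1+1)(2·6+1) = 429
Δ: 0! 10! 2! / 13! → 1/858
sum: t=0:+1/14400 = 1/14400
3j²(5 1 6; 0 0 0) = Δ·Π!·Σ² = 6/143  (sign +1)
sum: t=0:+1/725760 = 1/725760
3j²(5 1 6; -4 -1 5) = Δ·Π!·Σ² = 5/78  (sign -1)
combine: 4πI² = 429·6/143·5/78 = 15/13
take √, sign -1: I = -0.30301841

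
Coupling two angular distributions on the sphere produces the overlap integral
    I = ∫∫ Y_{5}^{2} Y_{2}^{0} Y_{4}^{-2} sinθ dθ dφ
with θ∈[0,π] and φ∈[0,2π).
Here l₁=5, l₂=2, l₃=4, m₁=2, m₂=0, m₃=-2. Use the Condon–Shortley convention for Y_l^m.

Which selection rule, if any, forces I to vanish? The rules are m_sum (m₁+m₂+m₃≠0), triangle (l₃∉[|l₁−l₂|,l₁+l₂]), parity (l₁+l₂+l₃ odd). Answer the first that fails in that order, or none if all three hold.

parity

m₁+m₂+m₃ = 2 + 0 − 2 = 0  ✓
triangle: |5−2|=3 ≤ l₃=4 ≤ 5+2=7  ✓
parity: l₁+l₂+l₃ = 11 is odd  ✗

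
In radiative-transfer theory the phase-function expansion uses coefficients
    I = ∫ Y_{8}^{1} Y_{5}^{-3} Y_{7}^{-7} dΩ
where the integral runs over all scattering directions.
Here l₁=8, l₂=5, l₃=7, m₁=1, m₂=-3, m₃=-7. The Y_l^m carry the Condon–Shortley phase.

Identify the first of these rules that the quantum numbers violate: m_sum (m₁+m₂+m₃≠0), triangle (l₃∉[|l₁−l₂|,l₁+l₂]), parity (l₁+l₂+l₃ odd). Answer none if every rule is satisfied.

azimuthal sum: 1 − 3 − 7 = -9  ✗
3 ≤ 7 ≤ 13 (triangle on l)
L = 8 + 5 + 7 = 20 (even)

m_sum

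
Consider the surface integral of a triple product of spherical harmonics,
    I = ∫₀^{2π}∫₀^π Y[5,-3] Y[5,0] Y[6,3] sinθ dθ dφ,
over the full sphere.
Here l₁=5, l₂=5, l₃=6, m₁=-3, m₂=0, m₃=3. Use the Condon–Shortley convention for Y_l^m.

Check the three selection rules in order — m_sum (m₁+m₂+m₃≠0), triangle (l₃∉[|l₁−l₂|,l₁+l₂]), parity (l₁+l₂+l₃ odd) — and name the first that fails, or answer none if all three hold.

none

azimuthal sum: -3 + 0 + 3 = 0  ✓
0 ≤ 6 ≤ 10 (triangle on l)  ✓
L = 5 + 5 + 6 = 16 (even)  ✓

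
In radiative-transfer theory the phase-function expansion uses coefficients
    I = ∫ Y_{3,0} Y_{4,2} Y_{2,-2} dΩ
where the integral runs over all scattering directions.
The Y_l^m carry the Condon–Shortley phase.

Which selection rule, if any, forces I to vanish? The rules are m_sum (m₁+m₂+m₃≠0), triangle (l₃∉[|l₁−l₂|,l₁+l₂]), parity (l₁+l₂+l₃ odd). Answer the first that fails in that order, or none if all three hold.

azimuthal sum: 0 + 2 − 2 = 0  ✓
1 ≤ 2 ≤ 7 (triangle on l)  ✓
L = 3 + 4 + 2 = 9 (odd)  ✗

parity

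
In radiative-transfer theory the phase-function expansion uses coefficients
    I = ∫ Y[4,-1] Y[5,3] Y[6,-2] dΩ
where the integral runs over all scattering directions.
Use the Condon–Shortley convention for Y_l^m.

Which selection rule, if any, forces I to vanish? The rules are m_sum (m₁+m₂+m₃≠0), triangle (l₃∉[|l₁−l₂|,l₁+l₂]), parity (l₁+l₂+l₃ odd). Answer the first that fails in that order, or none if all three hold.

azimuthal sum: -1 + 3 − 2 = 0  ✓
1 ≤ 6 ≤ 9 (triangle on l)  ✓
L = 4 + 5 + 6 = 15 (odd)  ✗

parity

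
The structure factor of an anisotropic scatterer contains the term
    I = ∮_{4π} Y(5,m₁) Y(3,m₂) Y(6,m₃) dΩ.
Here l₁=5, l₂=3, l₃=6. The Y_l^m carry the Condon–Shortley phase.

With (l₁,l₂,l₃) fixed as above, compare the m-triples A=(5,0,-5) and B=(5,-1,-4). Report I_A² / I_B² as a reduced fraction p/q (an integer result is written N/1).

Shared (l₁,l₂,l₃)=(5,3,6): N and (l;000)² cancel in I_A²/I_B².
A: Δ = 2!·8!·4!/15! = 1/675675; Racah Σ t=0..0: t=0:+1/483840 = 1/483840; ⇒ 3j(5 3 6; 5 0 -5)² = 3/91, sgn -1
B: Δ = 2!·8!·4!/15! = 1/675675; Racah Σ t=0..0: t=0:+1/322560 = 1/322560; ⇒ 3j(5 3 6; 5 -1 -4)² = 18/1001, sgn +1
I_A²/I_B² = (3/91)/(18/1001) = 11/6

11/6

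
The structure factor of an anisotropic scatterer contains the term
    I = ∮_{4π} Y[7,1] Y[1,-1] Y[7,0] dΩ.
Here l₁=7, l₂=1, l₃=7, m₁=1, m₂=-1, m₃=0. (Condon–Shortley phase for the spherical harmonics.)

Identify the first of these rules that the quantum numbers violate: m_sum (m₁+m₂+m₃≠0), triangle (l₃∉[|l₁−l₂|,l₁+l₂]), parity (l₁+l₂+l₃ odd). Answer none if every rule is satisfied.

parity

azimuthal sum: 1 − 1 + 0 = 0  ✓
6 ≤ 7 ≤ 8 (triangle on l)  ✓
L = 7 + 1 + 7 = 15 (odd)  ✗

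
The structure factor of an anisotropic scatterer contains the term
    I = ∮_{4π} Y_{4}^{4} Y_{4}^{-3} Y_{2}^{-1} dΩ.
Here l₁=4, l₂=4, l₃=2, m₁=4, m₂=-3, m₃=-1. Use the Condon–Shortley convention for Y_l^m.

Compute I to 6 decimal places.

Rules hold: Σm=0, L=10 even, 0≤2≤8.
N = 9·9·5 = 405
Δ = 6!·2!·2!/11! = 1/13860
Racah Σ t=2..4: t=2:+1/192 t=3:−1/36 t=4:+1/192 = -5/288
⇒ 3j(4 4 2; 0 0 0)² = 20/693, sgn -1
Racah Σ t=0..0: t=0:+1/1440 = 1/1440
⇒ 3j(4 4 2; 4 -3 -1)² = 7/165, sgn -1
4πI² = N·(3j₀)²·(3jₘ)² = 60/121
I = +1·√(0.495868/4π) = 0.19864517

0.198645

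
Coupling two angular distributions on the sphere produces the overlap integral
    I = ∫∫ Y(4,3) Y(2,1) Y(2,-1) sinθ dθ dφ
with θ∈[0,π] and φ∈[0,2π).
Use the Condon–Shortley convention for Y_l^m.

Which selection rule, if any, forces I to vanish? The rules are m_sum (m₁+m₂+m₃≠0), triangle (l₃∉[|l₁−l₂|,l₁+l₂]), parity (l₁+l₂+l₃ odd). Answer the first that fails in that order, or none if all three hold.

Σmᵢ = 3  ✗
l₃∈[|l₁−l₂|,l₁+l₂]=[2,6], have l₃=2
Σlᵢ = 8 ⇒ even

m_sum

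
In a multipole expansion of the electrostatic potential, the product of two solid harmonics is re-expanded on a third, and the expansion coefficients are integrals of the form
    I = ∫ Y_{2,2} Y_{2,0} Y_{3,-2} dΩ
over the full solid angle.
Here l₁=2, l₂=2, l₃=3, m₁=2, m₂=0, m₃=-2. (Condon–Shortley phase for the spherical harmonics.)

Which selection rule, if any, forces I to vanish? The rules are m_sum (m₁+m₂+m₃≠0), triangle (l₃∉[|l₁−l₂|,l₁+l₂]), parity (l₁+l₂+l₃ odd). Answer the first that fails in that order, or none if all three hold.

Σmᵢ = 0  ✓
l₃∈[|l₁−l₂|,l₁+l₂]=[0,4], have l₃=3  ✓
Σlᵢ = 7 ⇒ odd  ✗

parity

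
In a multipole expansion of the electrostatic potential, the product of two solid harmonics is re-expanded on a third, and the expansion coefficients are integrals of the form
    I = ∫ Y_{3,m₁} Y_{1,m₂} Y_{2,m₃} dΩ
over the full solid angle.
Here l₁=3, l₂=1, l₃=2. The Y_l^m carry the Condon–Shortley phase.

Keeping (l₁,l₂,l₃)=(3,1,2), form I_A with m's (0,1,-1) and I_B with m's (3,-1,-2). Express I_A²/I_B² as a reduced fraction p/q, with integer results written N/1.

l's match ⇒ only the (l;m) 3-j factors differ between A and B.
A: triangle coeff Δ(3,1,2) = 1/105; Σ_t [2,2]: t=2:+1/12 = 1/12; (3j)²=1/35 [(3 1 2; 0 1 -1)], sign=-1
B: triangle coeff Δ(3,1,2) = 1/105; Σ_t [0,0]: t=0:+1/48 = 1/48; (3j)²=1/7 [(3 1 2; 3 -1 -2)], sign=+1
I_A²/I_B² = (1/35)/(1/7) = 1/5

1/5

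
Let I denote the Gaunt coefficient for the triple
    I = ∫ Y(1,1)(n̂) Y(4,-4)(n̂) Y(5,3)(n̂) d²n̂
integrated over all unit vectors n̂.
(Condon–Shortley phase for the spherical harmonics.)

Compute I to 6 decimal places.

Rules hold: Σm=0, L=10 even, 3≤5≤5.
N = 3·9·11 = 297
Δ = 0!·2!·8!/11! = 1/495
Racah Σ t=0..0: t=0:+1/576 = 1/576
⇒ 3j(1 4 5; 0 0 0)² = 5/99, sgn -1
Racah Σ t=0..0: t=0:+1/80640 = 1/80640
⇒ 3j(1 4 5; 1 -4 3)² = 1/495, sgn +1
4πI² = N·(3j₀)²·(3jₘ)² = 1/33
I = -1·√(0.030303/4π) = -0.04910640

-0.049106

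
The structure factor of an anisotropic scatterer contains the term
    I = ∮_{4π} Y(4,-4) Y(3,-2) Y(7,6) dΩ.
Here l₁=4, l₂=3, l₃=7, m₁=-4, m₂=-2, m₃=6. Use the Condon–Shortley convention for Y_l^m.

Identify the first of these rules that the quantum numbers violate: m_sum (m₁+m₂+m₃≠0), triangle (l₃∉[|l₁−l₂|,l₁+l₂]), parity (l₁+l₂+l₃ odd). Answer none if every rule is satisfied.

none

azimuthal sum: -4 − 2 + 6 = 0  ✓
1 ≤ 7 ≤ 7 (triangle on l)  ✓
L = 4 + 3 + 7 = 14 (even)  ✓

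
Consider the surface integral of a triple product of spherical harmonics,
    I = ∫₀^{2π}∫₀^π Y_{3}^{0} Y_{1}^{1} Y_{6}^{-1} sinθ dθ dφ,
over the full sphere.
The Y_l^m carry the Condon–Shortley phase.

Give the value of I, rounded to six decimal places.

triangle: need 2≤l₃≤4, have 6; I=0

0.000000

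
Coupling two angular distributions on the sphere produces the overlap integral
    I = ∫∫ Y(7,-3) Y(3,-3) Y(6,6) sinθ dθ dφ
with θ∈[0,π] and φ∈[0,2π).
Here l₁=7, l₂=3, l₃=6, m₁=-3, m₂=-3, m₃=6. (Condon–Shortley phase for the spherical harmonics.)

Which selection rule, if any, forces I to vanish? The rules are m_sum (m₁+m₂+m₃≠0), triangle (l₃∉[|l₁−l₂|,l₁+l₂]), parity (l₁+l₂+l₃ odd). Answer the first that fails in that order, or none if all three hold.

azimuthal sum: -3 − 3 + 6 = 0  ✓
4 ≤ 6 ≤ 10 (triangle on l)  ✓
L = 7 + 3 + 6 = 16 (even)  ✓

none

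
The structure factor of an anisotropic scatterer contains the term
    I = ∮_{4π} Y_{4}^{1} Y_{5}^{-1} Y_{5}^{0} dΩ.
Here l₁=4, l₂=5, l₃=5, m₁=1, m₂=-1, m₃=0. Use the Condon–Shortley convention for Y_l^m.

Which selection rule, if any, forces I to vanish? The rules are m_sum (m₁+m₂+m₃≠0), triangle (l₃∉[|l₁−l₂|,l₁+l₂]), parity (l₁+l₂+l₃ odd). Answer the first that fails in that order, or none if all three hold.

azimuthal sum: 1 − 1 + 0 = 0  ✓
1 ≤ 5 ≤ 9 (triangle on l)  ✓
L = 4 + 5 + 5 = 14 (even)  ✓

none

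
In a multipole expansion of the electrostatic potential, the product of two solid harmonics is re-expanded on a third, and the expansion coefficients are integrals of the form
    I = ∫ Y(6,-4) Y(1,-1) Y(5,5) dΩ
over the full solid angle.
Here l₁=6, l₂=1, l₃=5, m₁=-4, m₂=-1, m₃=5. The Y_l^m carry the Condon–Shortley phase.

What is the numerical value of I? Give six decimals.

0.040859

m-sum 0 ✓  L=12 even ✓  5≤5≤7 ✓
Π(2lᵢ+1) = 13×3×11 = 429
triangle coeff Δ(6,1,5) = 1/858
Σ_t [1,1]: t=1:−1/14400 = -1/14400
(3j)²=6/143 [(6 1 5; 0 0 0)], sign=+1
Σ_t [0,0]: t=0:+1/7257600 = 1/7257600
(3j)²=1/858 [(6 1 5; -4 -1 5)], sign=+1
⇒ 4πI² = 3/143
I = (+1)√(3/143/(4π)) = 0.04085899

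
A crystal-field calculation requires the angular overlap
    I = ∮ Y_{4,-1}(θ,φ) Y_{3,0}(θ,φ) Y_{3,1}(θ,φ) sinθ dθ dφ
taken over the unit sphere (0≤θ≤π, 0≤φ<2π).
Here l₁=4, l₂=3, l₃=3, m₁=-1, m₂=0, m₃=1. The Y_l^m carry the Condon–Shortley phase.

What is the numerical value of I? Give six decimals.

m-sum 0 ✓  L=10 even ✓  1≤3≤7 ✓
Π(2lᵢ+1) = 9×7×7 = 441
triangle coeff Δ(4,3,3) = 1/34650
Σ_t [1,3]: t=1:−1/72 t=2:+1/16 t=3:−1/72 = 5/144
(3j)²=2/77 [(4 3 3; 0 0 0)], sign=-1
Σ_t [1,3]: t=1:−1/288 t=2:+1/24 t=3:−1/48 = 5/288
(3j)²=5/462 [(4 3 3; -1 0 1)], sign=+1
⇒ 4πI² = 15/121
I = (-1)√(15/121/(4π)) = -0.09932258

-0.099323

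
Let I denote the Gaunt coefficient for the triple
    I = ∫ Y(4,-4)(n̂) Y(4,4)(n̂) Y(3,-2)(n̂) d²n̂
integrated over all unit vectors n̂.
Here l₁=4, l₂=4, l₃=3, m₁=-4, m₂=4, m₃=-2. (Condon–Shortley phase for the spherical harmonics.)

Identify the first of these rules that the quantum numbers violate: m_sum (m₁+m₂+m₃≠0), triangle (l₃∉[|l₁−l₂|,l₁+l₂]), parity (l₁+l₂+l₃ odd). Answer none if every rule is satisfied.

m_sum

Σmᵢ = -2  ✗
l₃∈[|l₁−l₂|,l₁+l₂]=[0,8], have l₃=3
Σlᵢ = 11 ⇒ odd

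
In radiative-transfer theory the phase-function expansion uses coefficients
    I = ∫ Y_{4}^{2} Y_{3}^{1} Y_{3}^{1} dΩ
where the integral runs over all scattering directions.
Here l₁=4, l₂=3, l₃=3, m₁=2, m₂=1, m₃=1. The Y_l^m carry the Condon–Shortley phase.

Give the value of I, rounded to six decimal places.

0.000000

m-sum = 2 + 1 + 1 = 4 ≠ 0 ⇒ I = 0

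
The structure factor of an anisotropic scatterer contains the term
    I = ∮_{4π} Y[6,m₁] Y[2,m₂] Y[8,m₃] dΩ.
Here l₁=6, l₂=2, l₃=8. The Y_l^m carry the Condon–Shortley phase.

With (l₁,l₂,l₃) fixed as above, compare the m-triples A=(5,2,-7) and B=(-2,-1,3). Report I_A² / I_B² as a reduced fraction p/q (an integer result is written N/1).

91/55

l's match ⇒ only the (l;m) 3-j factors differ between A and B.
A: triangle coeff Δ(6,2,8) = 1/30940; Σ_t [0,0]: t=0:+1/958003200 = 1/958003200; (3j)²=3/68 [(6 2 8; 5 2 -7)], sign=-1
B: triangle coeff Δ(6,2,8) = 1/30940; Σ_t [0,0]: t=0:+1/5806080 = 1/5806080; (3j)²=165/6188 [(6 2 8; -2 -1 3)], sign=-1
I_A²/I_B² = (3/68)/(165/6188) = 91/55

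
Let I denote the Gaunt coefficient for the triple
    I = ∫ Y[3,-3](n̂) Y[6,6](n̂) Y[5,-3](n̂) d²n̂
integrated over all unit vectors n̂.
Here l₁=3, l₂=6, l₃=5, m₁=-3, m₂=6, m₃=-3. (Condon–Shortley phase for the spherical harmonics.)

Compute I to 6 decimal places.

m-sum 0 ✓  L=14 even ✓  3≤5≤9 ✓
Π(2lᵢ+1) = 7×13×11 = 1001
triangle coeff Δ(3,6,5) = 1/675675
Σ_t [1,3]: t=1:−1/8640 t=2:+1/2304 t=3:−1/8640 = 7/34560
(3j)²=7/429 [(3 6 5; 0 0 0)], sign=-1
Σ_t [4,4]: t=4:+1/1935360 = 1/1935360
(3j)²=1/91 [(3 6 5; -3 6 -3)], sign=+1
⇒ 4πI² = 7/39
I = (-1)√(7/39/(4π)) = -0.11951207

-0.119512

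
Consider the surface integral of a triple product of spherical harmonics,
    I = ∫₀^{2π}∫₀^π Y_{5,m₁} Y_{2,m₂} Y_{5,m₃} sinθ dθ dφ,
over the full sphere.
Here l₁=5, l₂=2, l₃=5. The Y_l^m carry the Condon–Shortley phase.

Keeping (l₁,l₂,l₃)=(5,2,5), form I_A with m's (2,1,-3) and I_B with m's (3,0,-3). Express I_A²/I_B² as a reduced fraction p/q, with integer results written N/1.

100/1

Shared (l₁,l₂,l₃)=(5,2,5): N and (l;000)² cancel in I_A²/I_B².
A: Δ = 2!·8!·2!/13! = 1/38610; Racah Σ t=1..2: t=1:−1/2880 t=2:+1/10080 = -1/4032; ⇒ 3j(5 2 5; 2 1 -3)² = 10/429, sgn -1
B: Δ = 2!·8!·2!/13! = 1/38610; Racah Σ t=0..2: t=0:+1/5760 t=1:−1/5040 t=2:+1/161280 = -1/53760; ⇒ 3j(5 2 5; 3 0 -3)² = 1/4290, sgn -1
I_A²/I_B² = (10/429)/(1/4290) = 100/1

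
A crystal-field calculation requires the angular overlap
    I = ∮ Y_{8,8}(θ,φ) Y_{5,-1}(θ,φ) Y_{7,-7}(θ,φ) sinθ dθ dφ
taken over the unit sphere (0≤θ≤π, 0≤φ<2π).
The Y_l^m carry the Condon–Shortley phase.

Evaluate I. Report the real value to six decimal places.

m-sum 0 ✓  L=20 even ✓  3≤7≤13 ✓
Π(2lᵢ+1) = 17×11×15 = 2805
triangle coeff Δ(8,5,7) = 1/814773960
Σ_t [1,5]: t=1:−1/87091200 t=2:+1/4976640 t=3:−1/2073600 t=4:+1/4976640 t=5:−1/87091200 = -1/9676800
(3j)²=360/46189 [(8 5 7; 0 0 0)], sign=+1
Σ_t [0,0]: t=0:+1/62705664000 = 1/62705664000
(3j)²=143/14535 [(8 5 7; 8 -1 -7)], sign=+1
⇒ 4πI² = 1320/6137
I = (+1)√(1320/6137/(4π)) = 0.13082898

0.130829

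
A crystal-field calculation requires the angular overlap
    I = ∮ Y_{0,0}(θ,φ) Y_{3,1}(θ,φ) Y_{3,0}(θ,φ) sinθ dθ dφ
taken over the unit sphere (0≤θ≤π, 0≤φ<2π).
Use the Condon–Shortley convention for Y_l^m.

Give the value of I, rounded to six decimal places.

Σmᵢ = 1 ≠ 0, so the φ-integral vanishes; I = 0

0.000000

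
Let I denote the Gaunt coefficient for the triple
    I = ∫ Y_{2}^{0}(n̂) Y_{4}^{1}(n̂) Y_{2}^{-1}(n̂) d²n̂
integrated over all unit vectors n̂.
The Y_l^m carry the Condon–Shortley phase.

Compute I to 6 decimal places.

Checks pass: Σm=0; 8 even; l₃=2∈[2,6].
(2·2+1)(2·4+1)(2·2+1) = 225
Δ: 4! 0! 4! / 9! → 1/630
sum: t=2:+1/16 = 1/16
3j²(2 4 2; 0 0 0) = Δ·Π!·Σ² = 2/35  (sign +1)
sum: t=2:+1/24 = 1/24
3j²(2 4 2; 0 1 -1) = Δ·Π!·Σ² = 1/21  (sign -1)
combine: 4πI² = 225·2/35·1/21 = 30/49
take √, sign -1: I = -0.22072812

-0.220728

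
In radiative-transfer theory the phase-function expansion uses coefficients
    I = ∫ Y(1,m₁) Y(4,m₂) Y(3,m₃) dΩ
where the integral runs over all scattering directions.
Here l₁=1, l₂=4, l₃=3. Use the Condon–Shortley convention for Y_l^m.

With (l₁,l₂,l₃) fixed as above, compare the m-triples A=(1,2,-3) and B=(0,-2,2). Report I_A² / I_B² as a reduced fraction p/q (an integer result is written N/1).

Shared (l₁,l₂,l₃)=(1,4,3): N and (l;000)² cancel in I_A²/I_B².
A: Δ = 2!·0!·6!/9! = 1/252; Racah Σ t=0..0: t=0:+1/1440 = 1/1440; ⇒ 3j(1 4 3; 1 2 -3)² = 1/252, sgn +1
B: Δ = 2!·0!·6!/9! = 1/252; Racah Σ t=1..1: t=1:−1/120 = -1/120; ⇒ 3j(1 4 3; 0 -2 2)² = 1/21, sgn +1
I_A²/I_B² = (1/252)/(1/21) = 1/12

1/12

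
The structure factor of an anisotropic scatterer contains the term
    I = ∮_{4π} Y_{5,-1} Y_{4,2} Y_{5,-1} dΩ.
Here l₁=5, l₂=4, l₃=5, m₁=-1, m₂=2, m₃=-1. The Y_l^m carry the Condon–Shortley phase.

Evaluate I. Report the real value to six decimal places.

0.137240

m-sum 0 ✓  L=14 even ✓  1≤5≤9 ✓
Π(2lᵢ+1) = 11×9×11 = 1089
triangle coeff Δ(5,4,5) = 1/3153150
Σ_t [0,4]: t=0:+1/69120 t=1:−1/1728 t=2:+1/576 t=3:−1/1728 t=4:+1/69120 = 7/11520
(3j)²=2/143 [(5 4 5; 0 0 0)], sign=-1
Σ_t [2,4]: t=2:+1/4608 t=3:−1/1296 t=4:+1/4608 = -7/20736
(3j)²=20/1287 [(5 4 5; -1 2 -1)], sign=-1
⇒ 4πI² = 40/169
I = (+1)√(40/169/(4π)) = 0.13724032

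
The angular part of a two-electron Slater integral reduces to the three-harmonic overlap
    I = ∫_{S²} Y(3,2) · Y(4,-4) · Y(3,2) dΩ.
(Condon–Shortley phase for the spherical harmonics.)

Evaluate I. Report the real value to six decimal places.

Checks pass: Σm=0; 10 even; l₃=3∈[1,7].
(2·3+1)(2·4+1)(2·3+1) = 441
Δ: 4! 2! 4! / 11! → 1/34650
sum: t=1:−1/72 t=2:+1/16 t=3:−1/72 = 5/144
3j²(3 4 3; 0 0 0) = Δ·Π!·Σ² = 2/77  (sign -1)
sum: t=0:+1/576 = 1/576
3j²(3 4 3; 2 -4 2) = Δ·Π!·Σ² = 5/99  (sign -1)
combine: 4πI² = 441·2/77·5/99 = 70/121
take √, sign +1: I = 0.21456131

0.214561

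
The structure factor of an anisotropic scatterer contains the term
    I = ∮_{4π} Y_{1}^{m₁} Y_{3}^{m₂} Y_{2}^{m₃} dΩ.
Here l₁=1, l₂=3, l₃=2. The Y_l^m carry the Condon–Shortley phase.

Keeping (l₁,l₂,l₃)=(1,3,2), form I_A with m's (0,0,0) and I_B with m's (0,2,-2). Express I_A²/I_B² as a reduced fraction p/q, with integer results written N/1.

9/5

l's match ⇒ only the (l;m) 3-j factors differ between A and B.
A: triangle coeff Δ(1,3,2) = 1/105; Σ_t [1,1]: t=1:−1/4 = -1/4; (3j)²=3/35 [(1 3 2; 0 0 0)], sign=-1
B: triangle coeff Δ(1,3,2) = 1/105; Σ_t [1,1]: t=1:−1/24 = -1/24; (3j)²=1/21 [(1 3 2; 0 2 -2)], sign=-1
I_A²/I_B² = (3/35)/(1/21) = 9/5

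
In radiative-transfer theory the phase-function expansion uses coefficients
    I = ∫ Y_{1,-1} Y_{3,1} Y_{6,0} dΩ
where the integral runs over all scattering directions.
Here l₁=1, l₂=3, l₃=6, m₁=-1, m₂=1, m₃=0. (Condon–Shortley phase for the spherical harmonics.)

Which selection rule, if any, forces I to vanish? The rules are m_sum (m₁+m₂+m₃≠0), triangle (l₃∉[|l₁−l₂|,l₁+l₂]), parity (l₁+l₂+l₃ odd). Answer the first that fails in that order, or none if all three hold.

triangle

azimuthal sum: -1 + 1 + 0 = 0  ✓
2 ≤ 6 ≤ 4 (triangle on l)  ✗
L = 1 + 3 + 6 = 10 (even)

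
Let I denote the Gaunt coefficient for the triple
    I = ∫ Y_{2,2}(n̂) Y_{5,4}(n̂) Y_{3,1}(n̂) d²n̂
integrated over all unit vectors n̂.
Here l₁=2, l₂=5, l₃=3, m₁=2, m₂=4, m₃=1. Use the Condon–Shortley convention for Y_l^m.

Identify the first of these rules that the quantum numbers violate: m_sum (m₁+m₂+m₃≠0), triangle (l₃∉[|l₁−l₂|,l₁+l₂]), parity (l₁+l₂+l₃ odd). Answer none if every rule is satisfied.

m_sum

m₁+m₂+m₃ = 2 + 4 + 1 = 7  ✗
triangle: |2−5|=3 ≤ l₃=3 ≤ 2+5=7
parity: l₁+l₂+l₃ = 10 is even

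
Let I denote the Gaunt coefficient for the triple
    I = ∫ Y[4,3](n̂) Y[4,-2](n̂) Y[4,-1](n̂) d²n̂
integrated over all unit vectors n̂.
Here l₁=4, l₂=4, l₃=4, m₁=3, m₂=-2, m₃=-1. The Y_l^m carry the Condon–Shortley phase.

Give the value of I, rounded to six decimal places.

Rules hold: Σm=0, L=12 even, 0≤4≤8.
N = 9·9·9 = 729
Δ = 4!·4!·4!/13! = 1/450450
Racah Σ t=0..4: t=0:+1/13824 t=1:−1/216 t=2:+1/64 t=3:−1/216 t=4:+1/13824 = 5/768
⇒ 3j(4 4 4; 0 0 0)² = 18/1001, sgn +1
Racah Σ t=0..1: t=0:+1/576 t=1:−1/864 = 1/1728
⇒ 3j(4 4 4; 3 -2 -1)² = 5/1287, sgn -1
4πI² = N·(3j₀)²·(3jₘ)² = 7290/143143
I = -1·√(0.0509281/4π) = -0.06366105

-0.063661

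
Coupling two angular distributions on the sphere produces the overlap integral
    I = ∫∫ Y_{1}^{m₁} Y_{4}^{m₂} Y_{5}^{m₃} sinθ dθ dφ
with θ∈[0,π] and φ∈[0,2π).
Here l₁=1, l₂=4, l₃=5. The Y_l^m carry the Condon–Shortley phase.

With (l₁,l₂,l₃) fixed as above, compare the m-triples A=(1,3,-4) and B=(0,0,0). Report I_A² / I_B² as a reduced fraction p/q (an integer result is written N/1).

Same 1,4,5: normalisation and zero-m 3j drop out of the ratio.
A: Δ: 0! 2! 8! / 11! → 1/495; sum: t=0:+1/10080 = 1/10080; 3j²(1 4 5; 1 3 -4) = Δ·Π!·Σ² = 4/55  (sign -1)
B: Δ: 0! 2! 8! / 11! → 1/495; sum: t=0:+1/576 = 1/576; 3j²(1 4 5; 0 0 0) = Δ·Π!·Σ² = 5/99  (sign -1)
I_A²/I_B² = (4/55)/(5/99) = 36/25

36/25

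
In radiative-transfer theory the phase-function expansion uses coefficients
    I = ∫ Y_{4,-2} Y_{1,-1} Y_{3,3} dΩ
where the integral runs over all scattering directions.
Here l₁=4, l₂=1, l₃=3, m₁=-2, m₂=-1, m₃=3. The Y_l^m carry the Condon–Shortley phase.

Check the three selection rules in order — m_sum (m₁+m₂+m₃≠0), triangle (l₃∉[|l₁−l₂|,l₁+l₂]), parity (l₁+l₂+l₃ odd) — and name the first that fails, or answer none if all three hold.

Σmᵢ = 0  ✓
l₃∈[|l₁−l₂|,l₁+l₂]=[3,5], have l₃=3  ✓
Σlᵢ = 8 ⇒ even  ✓

none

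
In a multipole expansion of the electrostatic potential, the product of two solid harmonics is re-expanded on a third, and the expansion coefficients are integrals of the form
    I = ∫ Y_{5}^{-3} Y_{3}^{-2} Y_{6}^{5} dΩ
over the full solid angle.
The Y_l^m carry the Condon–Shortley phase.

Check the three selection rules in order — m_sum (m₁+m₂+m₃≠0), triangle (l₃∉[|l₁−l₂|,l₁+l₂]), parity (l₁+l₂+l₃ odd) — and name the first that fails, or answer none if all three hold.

azimuthal sum: -3 − 2 + 5 = 0  ✓
2 ≤ 6 ≤ 8 (triangle on l)  ✓
L = 5 + 3 + 6 = 14 (even)  ✓

none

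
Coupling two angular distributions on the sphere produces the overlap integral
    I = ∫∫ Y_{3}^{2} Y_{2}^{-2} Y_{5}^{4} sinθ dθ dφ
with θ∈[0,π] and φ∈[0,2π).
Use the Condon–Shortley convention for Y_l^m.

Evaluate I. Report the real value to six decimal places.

0.000000

m-sum = 2 − 2 + 4 = 4 ≠ 0 ⇒ I = 0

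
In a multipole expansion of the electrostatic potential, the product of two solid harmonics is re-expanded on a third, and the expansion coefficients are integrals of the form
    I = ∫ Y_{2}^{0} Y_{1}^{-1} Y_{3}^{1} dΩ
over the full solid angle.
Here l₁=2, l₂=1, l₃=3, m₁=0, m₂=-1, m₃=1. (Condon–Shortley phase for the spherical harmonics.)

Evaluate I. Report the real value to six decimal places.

-0.202301

m-sum 0 ✓  L=6 even ✓  1≤3≤3 ✓
Π(2lᵢ+1) = 5×3×7 = 105
triangle coeff Δ(2,1,3) = 1/105
Σ_t [0,0]: t=0:+1/4 = 1/4
(3j)²=3/35 [(2 1 3; 0 0 0)], sign=-1
Σ_t [0,0]: t=0:+1/8 = 1/8
(3j)²=2/35 [(2 1 3; 0 -1 1)], sign=+1
⇒ 4πI² = 18/35
I = (-1)√(18/35/(4π)) = -0.20230066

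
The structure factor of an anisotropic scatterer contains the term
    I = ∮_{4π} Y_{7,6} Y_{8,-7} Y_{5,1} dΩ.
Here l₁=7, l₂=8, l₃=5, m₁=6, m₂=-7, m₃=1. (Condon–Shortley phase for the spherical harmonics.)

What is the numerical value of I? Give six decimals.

Rules hold: Σm=0, L=20 even, 1≤5≤15.
N = 15·17·11 = 2805
Δ = 10!·4!·6!/21! = 1/814773960
Racah Σ t=3..7: t=3:−1/87091200 t=4:+1/4976640 t=5:−1/2073600 t=6:+1/4976640 t=7:−1/87091200 = -1/9676800
⇒ 3j(7 8 5; 0 0 0)² = 360/46189, sgn +1
Racah Σ t=0..1: t=0:+1/2612736000 t=1:−1/6270566400 = 1/4478976000
⇒ 3j(7 8 5; 6 -7 1)² = 1001/116280, sgn +1
4πI² = N·(3j₀)²·(3jₘ)² = 1155/6137
I = +1·√(0.188203/4π) = 0.12237931

0.122379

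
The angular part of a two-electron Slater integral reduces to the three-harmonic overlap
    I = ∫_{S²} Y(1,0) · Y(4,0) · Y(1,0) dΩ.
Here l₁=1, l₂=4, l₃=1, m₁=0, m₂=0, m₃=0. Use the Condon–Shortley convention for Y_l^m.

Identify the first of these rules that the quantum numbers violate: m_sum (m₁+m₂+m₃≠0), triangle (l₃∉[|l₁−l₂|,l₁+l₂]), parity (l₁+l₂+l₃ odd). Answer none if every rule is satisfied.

triangle

azimuthal sum: 0 + 0 + 0 = 0  ✓
3 ≤ 1 ≤ 5 (triangle on l)  ✗
L = 1 + 4 + 1 = 6 (even)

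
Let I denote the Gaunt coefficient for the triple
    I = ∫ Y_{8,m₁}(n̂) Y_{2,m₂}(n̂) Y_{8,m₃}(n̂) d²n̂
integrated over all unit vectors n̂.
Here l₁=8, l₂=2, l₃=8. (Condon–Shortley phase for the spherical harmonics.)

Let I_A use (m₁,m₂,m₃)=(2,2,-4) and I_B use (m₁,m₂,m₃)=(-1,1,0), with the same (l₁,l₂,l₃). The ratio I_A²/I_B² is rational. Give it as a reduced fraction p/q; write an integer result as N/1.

55/1

l's match ⇒ only the (l;m) 3-j factors differ between A and B.
A: triangle coeff Δ(8,2,8) = 1/348840; Σ_t [2,2]: t=2:+1/348364800 = 1/348364800; (3j)²=11/646 [(8 2 8; 2 2 -4)], sign=+1
B: triangle coeff Δ(8,2,8) = 1/348840; Σ_t [1,2]: t=1:−1/58060800 t=2:+1/50803200 = 1/406425600; (3j)²=1/3230 [(8 2 8; -1 1 0)], sign=+1
I_A²/I_B² = (11/646)/(1/3230) = 55/1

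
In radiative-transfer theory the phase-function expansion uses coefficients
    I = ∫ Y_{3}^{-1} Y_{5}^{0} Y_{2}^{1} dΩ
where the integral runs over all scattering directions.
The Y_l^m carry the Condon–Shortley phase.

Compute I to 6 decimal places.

0.169433

m-sum 0 ✓  L=10 even ✓  2≤2≤8 ✓
Π(2lᵢ+1) = 7×11×5 = 385
triangle coeff Δ(3,5,2) = 1/2310
Σ_t [3,3]: t=3:−1/144 = -1/144
(3j)²=10/231 [(3 5 2; 0 0 0)], sign=-1
Σ_t [4,4]: t=4:+1/288 = 1/288
(3j)²=5/231 [(3 5 2; -1 0 1)], sign=-1
⇒ 4πI² = 250/693
I = (+1)√(250/693/(4π)) = 0.16943318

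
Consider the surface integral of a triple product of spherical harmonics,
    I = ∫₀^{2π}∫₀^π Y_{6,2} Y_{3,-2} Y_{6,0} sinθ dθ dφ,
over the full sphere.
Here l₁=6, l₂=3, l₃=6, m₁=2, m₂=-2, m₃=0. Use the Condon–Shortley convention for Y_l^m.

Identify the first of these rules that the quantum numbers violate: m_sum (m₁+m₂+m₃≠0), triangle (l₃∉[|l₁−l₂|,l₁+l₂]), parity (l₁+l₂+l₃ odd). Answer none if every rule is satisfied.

m₁+m₂+m₃ = 2 − 2 + 0 = 0  ✓
triangle: |6−3|=3 ≤ l₃=6 ≤ 6+3=9  ✓
parity: l₁+l₂+l₃ = 15 is odd  ✗

parity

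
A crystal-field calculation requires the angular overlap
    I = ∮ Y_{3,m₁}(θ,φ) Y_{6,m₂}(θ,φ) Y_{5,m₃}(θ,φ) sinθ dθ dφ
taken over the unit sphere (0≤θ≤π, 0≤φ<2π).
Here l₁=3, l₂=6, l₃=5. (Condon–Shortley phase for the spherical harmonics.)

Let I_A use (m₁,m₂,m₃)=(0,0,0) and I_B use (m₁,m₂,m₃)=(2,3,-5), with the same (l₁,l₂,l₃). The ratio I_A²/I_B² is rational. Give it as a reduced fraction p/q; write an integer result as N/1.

49/18

Shared (l₁,l₂,l₃)=(3,6,5): N and (l;000)² cancel in I_A²/I_B².
A: Δ = 4!·2!·8!/15! = 1/675675; Racah Σ t=1..3: t=1:−1/8640 t=2:+1/2304 t=3:−1/8640 = 7/34560; ⇒ 3j(3 6 5; 0 0 0)² = 7/429, sgn -1
B: Δ = 4!·2!·8!/15! = 1/675675; Racah Σ t=1..1: t=1:−1/483840 = -1/483840; ⇒ 3j(3 6 5; 2 3 -5)² = 6/1001, sgn -1
I_A²/I_B² = (7/429)/(6/1001) = 49/18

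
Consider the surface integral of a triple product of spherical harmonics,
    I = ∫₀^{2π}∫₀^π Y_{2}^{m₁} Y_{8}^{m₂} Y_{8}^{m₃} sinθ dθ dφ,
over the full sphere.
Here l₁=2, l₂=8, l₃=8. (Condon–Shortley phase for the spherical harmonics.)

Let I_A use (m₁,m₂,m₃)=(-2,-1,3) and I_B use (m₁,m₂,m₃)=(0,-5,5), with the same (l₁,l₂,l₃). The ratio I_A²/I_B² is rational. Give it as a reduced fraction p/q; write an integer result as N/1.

l's match ⇒ only the (l;m) 3-j factors differ between A and B.
A: triangle coeff Δ(2,8,8) = 1/348840; Σ_t [2,2]: t=2:+1/174182400 = 1/174182400; (3j)²=77/3876 [(2 8 8; -2 -1 3)], sign=-1
B: triangle coeff Δ(2,8,8) = 1/348840; Σ_t [0,2]: t=0:+1/958003200 t=1:−1/958003200 t=2:+1/24908083200 = 1/24908083200; (3j)²=1/38760 [(2 8 8; 0 -5 5)], sign=-1
I_A²/I_B² = (77/3876)/(1/38760) = 770/1

770/1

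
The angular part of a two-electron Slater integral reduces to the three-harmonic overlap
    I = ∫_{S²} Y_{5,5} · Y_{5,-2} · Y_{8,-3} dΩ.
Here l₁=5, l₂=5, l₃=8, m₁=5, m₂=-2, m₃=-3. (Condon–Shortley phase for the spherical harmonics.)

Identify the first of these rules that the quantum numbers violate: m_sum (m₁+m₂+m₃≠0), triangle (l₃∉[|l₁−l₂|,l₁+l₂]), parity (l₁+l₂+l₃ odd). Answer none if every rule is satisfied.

none

Σmᵢ = 0  ✓
l₃∈[|l₁−l₂|,l₁+l₂]=[0,10], have l₃=8  ✓
Σlᵢ = 18 ⇒ even  ✓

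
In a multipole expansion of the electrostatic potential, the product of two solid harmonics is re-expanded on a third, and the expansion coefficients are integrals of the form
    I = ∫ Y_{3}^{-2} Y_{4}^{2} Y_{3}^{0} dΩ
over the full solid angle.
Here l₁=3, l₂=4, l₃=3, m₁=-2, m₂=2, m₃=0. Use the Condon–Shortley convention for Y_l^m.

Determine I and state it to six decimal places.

Checks pass: Σm=0; 10 even; l₃=3∈[1,7].
(2·3+1)(2·4+1)(2·3+1) = 441
Δ: 4! 2! 4! / 11! → 1/34650
sum: t=1:−1/72 t=2:+1/16 t=3:−1/72 = 5/144
3j²(3 4 3; 0 0 0) = Δ·Π!·Σ² = 2/77  (sign -1)
sum: t=3:−1/72 t=4:+1/96 = -1/288
3j²(3 4 3; -2 2 0) = Δ·Π!·Σ² = 1/462  (sign +1)
combine: 4πI² = 441·2/77·1/462 = 3/121
take √, sign -1: I = -0.04441841

-0.044418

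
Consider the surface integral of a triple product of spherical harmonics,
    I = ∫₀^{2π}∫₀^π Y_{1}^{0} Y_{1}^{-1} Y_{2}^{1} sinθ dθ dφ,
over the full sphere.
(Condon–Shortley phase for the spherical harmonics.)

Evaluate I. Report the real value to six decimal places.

Checks pass: Σm=0; 4 even; l₃=2∈[0,2].
(2·1+1)(2·1+1)(2·2+1) = 45
Δ: 0! 2! 2! / 5! → 1/30
sum: t=0:+1/1 = 1/1
3j²(1 1 2; 0 0 0) = Δ·Π!·Σ² = 2/15  (sign +1)
sum: t=0:+1/2 = 1/2
3j²(1 1 2; 0 -1 1) = Δ·Π!·Σ² = 1/10  (sign -1)
combine: 4πI² = 45·2/15·1/10 = 3/5
take √, sign -1: I = -0.21850969

-0.218510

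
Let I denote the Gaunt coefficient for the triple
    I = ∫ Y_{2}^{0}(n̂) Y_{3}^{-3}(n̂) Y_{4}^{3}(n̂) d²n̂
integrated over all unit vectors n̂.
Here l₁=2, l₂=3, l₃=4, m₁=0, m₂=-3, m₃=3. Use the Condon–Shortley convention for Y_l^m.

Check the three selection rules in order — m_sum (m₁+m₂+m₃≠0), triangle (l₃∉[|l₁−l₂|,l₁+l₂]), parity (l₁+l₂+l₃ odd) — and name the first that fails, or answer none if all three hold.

parity

azimuthal sum: 0 − 3 + 3 = 0  ✓
1 ≤ 4 ≤ 5 (triangle on l)  ✓
L = 2 + 3 + 4 = 9 (odd)  ✗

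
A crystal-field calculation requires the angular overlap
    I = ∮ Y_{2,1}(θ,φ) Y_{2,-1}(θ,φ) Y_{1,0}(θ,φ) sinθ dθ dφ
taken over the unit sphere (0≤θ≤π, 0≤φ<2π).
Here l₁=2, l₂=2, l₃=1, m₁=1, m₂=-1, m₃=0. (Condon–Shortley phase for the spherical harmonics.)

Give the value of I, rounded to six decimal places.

l₁+l₂+l₃=5 is odd: 3j(l;000)=0 ⇒ I=0

0.000000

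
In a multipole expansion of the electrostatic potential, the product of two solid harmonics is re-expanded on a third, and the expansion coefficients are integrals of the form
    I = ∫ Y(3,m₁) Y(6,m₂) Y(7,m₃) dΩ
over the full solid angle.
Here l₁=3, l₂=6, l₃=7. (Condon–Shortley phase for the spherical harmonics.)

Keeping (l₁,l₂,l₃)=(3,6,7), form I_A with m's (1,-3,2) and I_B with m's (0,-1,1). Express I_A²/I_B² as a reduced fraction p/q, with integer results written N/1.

Same 3,6,7: normalisation and zero-m 3j drop out of the ratio.
A: Δ: 2! 4! 10! / 17! → 1/2042040; sum: t=0:+1/241920 t=1:−1/483840 t=2:+1/17418240 = 37/17418240; 3j²(3 6 7; 1 -3 2) = Δ·Π!·Σ² = 1369/136136  (sign -1)
B: Δ: 2! 4! 10! / 17! → 1/2042040; sum: t=0:+1/172800 t=1:−1/69120 t=2:+1/362880 = -43/7257600; 3j²(3 6 7; 0 -1 1) = Δ·Π!·Σ² = 1849/170170  (sign -1)
I_A²/I_B² = (1369/136136)/(1849/170170) = 6845/7396

6845/7396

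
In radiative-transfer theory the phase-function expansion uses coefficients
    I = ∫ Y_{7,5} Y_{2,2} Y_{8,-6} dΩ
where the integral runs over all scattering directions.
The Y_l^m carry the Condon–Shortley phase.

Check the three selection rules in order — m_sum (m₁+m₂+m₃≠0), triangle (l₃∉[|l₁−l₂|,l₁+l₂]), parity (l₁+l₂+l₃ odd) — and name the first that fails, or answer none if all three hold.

m_sum

m₁+m₂+m₃ = 5 + 2 − 6 = 1  ✗
triangle: |7−2|=5 ≤ l₃=8 ≤ 7+2=9
parity: l₁+l₂+l₃ = 17 is odd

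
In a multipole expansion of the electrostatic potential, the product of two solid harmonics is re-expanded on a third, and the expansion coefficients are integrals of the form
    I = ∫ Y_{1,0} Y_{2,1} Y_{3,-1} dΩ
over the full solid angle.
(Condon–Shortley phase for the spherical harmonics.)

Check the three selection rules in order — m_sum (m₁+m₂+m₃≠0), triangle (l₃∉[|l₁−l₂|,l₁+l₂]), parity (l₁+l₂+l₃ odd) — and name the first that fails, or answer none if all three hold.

none

Σmᵢ = 0  ✓
l₃∈[|l₁−l₂|,l₁+l₂]=[1,3], have l₃=3  ✓
Σlᵢ = 6 ⇒ even  ✓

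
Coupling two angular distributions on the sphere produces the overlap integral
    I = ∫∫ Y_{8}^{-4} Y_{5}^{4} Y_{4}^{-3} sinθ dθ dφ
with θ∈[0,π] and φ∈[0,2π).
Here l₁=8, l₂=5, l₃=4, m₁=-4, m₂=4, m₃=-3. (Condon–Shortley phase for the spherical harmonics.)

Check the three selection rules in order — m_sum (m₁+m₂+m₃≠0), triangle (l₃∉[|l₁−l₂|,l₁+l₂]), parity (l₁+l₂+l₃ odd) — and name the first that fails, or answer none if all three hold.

m_sum

Σmᵢ = -3  ✗
l₃∈[|l₁−l₂|,l₁+l₂]=[3,13], have l₃=4
Σlᵢ = 17 ⇒ odd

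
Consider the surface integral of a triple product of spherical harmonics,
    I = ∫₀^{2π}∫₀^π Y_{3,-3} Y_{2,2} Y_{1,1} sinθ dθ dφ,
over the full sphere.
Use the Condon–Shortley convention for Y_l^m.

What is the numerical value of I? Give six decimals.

m-sum 0 ✓  L=6 even ✓  1≤1≤5 ✓
Π(2lᵢ+1) = 7×5×3 = 105
triangle coeff Δ(3,2,1) = 1/105
Σ_t [2,2]: t=2:+1/4 = 1/4
(3j)²=3/35 [(3 2 1; 0 0 0)], sign=-1
Σ_t [4,4]: t=4:+1/48 = 1/48
(3j)²=1/7 [(3 2 1; -3 2 1)], sign=+1
⇒ 4πI² = 9/7
I = (-1)√(9/7/(4π)) = -0.31986543

-0.319865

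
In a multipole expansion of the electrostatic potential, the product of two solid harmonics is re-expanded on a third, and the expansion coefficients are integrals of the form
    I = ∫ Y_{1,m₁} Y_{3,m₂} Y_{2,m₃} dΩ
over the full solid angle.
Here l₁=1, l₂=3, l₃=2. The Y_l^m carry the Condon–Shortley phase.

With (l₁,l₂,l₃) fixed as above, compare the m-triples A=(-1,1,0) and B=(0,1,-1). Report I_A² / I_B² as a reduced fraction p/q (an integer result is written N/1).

3/4

Same 1,3,2: normalisation and zero-m 3j drop out of the ratio.
A: Δ: 2! 0! 4! / 7! → 1/105; sum: t=2:+1/8 = 1/8; 3j²(1 3 2; -1 1 0) = Δ·Π!·Σ² = 2/35  (sign +1)
B: Δ: 2! 0! 4! / 7! → 1/105; sum: t=1:−1/6 = -1/6; 3j²(1 3 2; 0 1 -1) = Δ·Π!·Σ² = 8/105  (sign +1)
I_A²/I_B² = (2/35)/(8/105) = 3/4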